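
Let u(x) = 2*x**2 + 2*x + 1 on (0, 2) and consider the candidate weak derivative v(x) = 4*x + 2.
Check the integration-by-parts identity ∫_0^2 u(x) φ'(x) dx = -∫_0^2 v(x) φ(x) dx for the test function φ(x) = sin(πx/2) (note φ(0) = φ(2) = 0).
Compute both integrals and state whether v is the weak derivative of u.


LHS = -24/π, RHS = -24/π. Yes, v = u' weakly.

u(x) = 2*x**2 + 2*x + 1, classical derivative u'(x) = 4*x + 2.
φ(x) = sin(πx/2), so φ'(x) = π*cos(π*x/2)/2.
Note φ(0) = φ(2) = 0, so the boundary term u·φ vanishes.
LHS = ∫_0^2 u(x) φ'(x) dx = ∫_0^2 (π*x^2*cos(π*x/2) + π*x*cos(π*x/2) + π*cos(π*x/2)/2) dx. Term by term:
  ∫_0^2 π*cos(π*x/2)/2 dx = 0;  ∫_0^2 π*x*cos(π*x/2) dx = -8/π;  ∫_0^2 π*x^2*cos(π*x/2) dx = -16/π.
Sum: 0 − 8/π − 16/π = -24/π.
So LHS = -24/π.
∫_0^2 v(x) φ(x) dx = ∫_0^2 (4*x*sin(π*x/2) + 2*sin(π*x/2)) dx. Term by term:
  ∫_0^2 2*sin(π*x/2) dx = 8/π;  ∫_0^2 4*x*sin(π*x/2) dx = 16/π.
Sum: 8/π + 16/π = 24/π.
So RHS = -∫_0^2 v(x) φ(x) dx = -24/π.
LHS = RHS, so the identity holds for this test φ.
Moreover u is smooth here and v(x) = u'(x) = 4*x + 2 pointwise, so the identity holds for every test function. Hence v is the weak derivative of u.


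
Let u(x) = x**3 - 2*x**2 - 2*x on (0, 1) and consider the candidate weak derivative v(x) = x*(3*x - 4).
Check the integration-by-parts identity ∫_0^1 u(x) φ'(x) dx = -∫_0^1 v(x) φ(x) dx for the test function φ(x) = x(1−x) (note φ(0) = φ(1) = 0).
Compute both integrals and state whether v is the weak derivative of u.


LHS = 31/60, RHS = 11/60. No, v is not the weak derivative of u.

u(x) = x**3 - 2*x**2 - 2*x, classical derivative u'(x) = 3*x**2 - 4*x - 2.
φ(x) = x(1−x), so φ'(x) = 1 - 2*x.
Note φ(0) = φ(1) = 0, so the boundary term u·φ vanishes.
LHS = ∫_0^1 u(x) φ'(x) dx = ∫_0^1 (-2*x^4 + 5*x^3 + 2*x^2 - 2*x) dx. Term by term:
  ∫_0^1 -2*x^4 dx = -2/5;  ∫_0^1 5*x^3 dx = 5/4;  ∫_0^1 2*x^2 dx = 2/3;
  ∫_0^1 -2*x dx = -1.
Sum: -2/5 + 5/4 + 2/3 − 1 = 31/60.
So LHS = 31/60.
∫_0^1 v(x) φ(x) dx = ∫_0^1 (-3*x^4 + 7*x^3 - 4*x^2) dx. Term by term:
  ∫_0^1 -3*x^4 dx = -3/5;  ∫_0^1 7*x^3 dx = 7/4;  ∫_0^1 -4*x^2 dx = -4/3.
Sum: -3/5 + 7/4 − 4/3 = -11/60.
So RHS = -∫_0^1 v(x) φ(x) dx = 11/60.
LHS − RHS = 1/3 ≠ 0, so the identity fails.
(For a valid weak derivative the identity must hold for EVERY test function, in particular this one. The failure shows v is NOT the weak derivative of u.)
Correct weak derivative would be u'(x) = 3*x**2 - 4*x - 2.


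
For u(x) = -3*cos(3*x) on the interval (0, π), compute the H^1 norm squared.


||u||_{H^1(0,π)}^2 = 45*π

u'(x) = 9*sin(3*x).
Expand u² and (u')² and integrate term by term on (0, π), using: for integers n ≥ 1, ∫_0^π sin²(nx) dx = ∫_0^π cos²(nx) dx = π/2; for n ≠ n', ∫_0^π sin(nx)sin(n'x) dx = ∫_0^π cos(nx)cos(n'x) dx = 0; and by product-to-sum, ∫_0^π sin(nx)cos(n'x) dx = ½∫_0^π [sin((n+n')x) + sin((n−n')x)] dx, which is 0 when n+n' is even and 2n/(n²−n'²) when n+n' is odd (it need not vanish on (0, π)).
  u² squared terms: (-3)²·∫cos(3x)² dx = 9·π/2 = 9*π/2.
  So ∫_0^π u² dx = 9*π/2.
  (u')² squared terms: (9)²·∫sin(3x)² dx = 81·π/2 = 81*π/2.
  So ∫_0^π (u')² dx = 81*π/2.
||u||_{H^1}^2 = (9*π/2) + (81*π/2) = 45*π.


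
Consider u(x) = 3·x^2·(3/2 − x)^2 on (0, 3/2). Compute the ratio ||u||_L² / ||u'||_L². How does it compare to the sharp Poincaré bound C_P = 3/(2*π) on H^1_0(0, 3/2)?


||u||_L² / ||u'||_L² = sqrt(3)/4 < C_P = 3/(2*π).

u(x) = 3·x^2·(3/2 − x)^2, so u'(x) = 3*x*(2*x - 3)*(4*x - 3)/2.
u(x) = 3·x^2·(3/2 − x)^2 vanishes at x = 0 and x = 3/2, so u ∈ H^1_0(0, 3/2). Differentiate via the product rule and integrate the resulting polynomials term by term.
  ∫_0^3/2 u² dx = ∫_0^3/2 (9*x^8 - 54*x^7 + 243*x^6/2 - 243*x^5/2 + 729*x^4/16) dx. Term by term:
    ∫_0^3/2 9*x^8 dx = 19683/512;  ∫_0^3/2 -54*x^7 dx = -177147/1024;  ∫_0^3/2 243*x^6/2 dx = 531441/1792;
    ∫_0^3/2 -243*x^5/2 dx = -59049/256;  ∫_0^3/2 729*x^4/16 dx = 177147/2560.
  Sum: 19683/512 − 177147/1024 + 531441/1792 − 59049/256 + 177147/2560 = 19683/35840.
  ∫_0^3/2 (u')² dx = ∫_0^3/2 (144*x^6 - 648*x^5 + 1053*x^4 - 729*x^3 + 729*x^2/4) dx. Term by term:
    ∫_0^3/2 144*x^6 dx = 19683/56;  ∫_0^3/2 -648*x^5 dx = -19683/16;  ∫_0^3/2 1053*x^4 dx = 255879/160;
    ∫_0^3/2 -729*x^3 dx = -59049/64;  ∫_0^3/2 729*x^2/4 dx = 6561/32.
  Sum: 19683/56 − 19683/16 + 255879/160 − 59049/64 + 6561/32 = 6561/2240.
∫_0^3/2 u² dx = 19683/35840, so ||u||_L² = 81*sqrt(105)/1120.
∫_0^3/2 (u')² dx = 6561/2240, so ||u'||_L² = 81*sqrt(35)/280.
Ratio ||u||_L² / ||u'||_L² = sqrt(3)/4.
Sharp Poincaré constant on H^1_0(0, 3/2) is C_P = L/π = 3/(2*π), achieved by sin(2*π/3·x).
A polynomial bump cannot attain the sharp Poincaré constant (only the first sine eigenfunction does), so the ratio is strictly less than C_P, consistent with ||u||_L² ≤ C_P ||u'||_L².


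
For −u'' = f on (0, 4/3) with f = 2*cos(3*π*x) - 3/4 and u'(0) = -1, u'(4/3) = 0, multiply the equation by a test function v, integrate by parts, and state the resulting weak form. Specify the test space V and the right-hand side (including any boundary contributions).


V = H^1(0, 4/3) (v unrestricted at boundary; u is determined up to an additive constant); weak form: ∫_0^4/3 u'v' dx = ∫_0^4/3 (2*cos(3*π*x) - 3/4) v dx + v(0) for all v ∈ V.

Multiply both sides by a test function v and integrate from 0 to 4/3:
  ∫_0^4/3 −u''(x) v(x) dx = ∫_0^4/3 f(x) v(x) dx.
Integrate the LHS by parts once:
  ∫_0^4/3 −u'' v dx = −[u'(x) v(x)]_0^4/3 + ∫_0^4/3 u'(x) v'(x) dx.
Thus ∫_0^4/3 u'(x) v'(x) dx = ∫_0^4/3 f(x) v(x) dx + [u'(x) v(x)]_0^4/3.
Choose V so that boundary terms are either known or forced to vanish.
u has inhomogeneous Neumann u'(0) = -1, u'(4/3) = 0. [u' v]_0^4/3 = (0)·v(4/3) − (-1)·v(0) = v(0). Take V = H^1(0, 4/3); boundary term becomes part of RHS.
Weak formulation: find u (satisfying any essential BC) such that ∫_0^4/3 u'(x) v'(x) dx = ∫_0^4/3 f v dx + v(0) for all v ∈ V (Neumann data are natural BCs: they enter the RHS as boundary terms).
Substituting f(x) = 2*cos(3*π*x) - 3/4, the right-hand side is ∫_0^4/3 (2*cos(3*π*x) - 3/4) v dx + v(0).
Compatibility check (pure Neumann): taking v ≡ 1 ∈ V gives 0 = ∫_0^4/3 f dx + (0) − (-1), i.e. ∫_0^4/3 f dx must equal u'(0) − u'(4/3) = -1. Indeed ∫_0^4/3 (2*cos(3*π*x) - 3/4) dx = -1, so the data are compatible. The solution is then unique only up to an additive constant (fix it e.g. by requiring ∫_0^4/3 u dx = 0).


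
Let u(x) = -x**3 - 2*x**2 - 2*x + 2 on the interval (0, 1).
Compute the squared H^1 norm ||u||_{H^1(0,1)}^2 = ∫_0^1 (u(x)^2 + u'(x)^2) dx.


||u||_{H^1}^2 = 3277/105

The H^1 norm (squared) on an interval (0, L) is
  ||u||_{H^1}^2 = ∫_0^L u(x)^2 dx + ∫_0^L u'(x)^2 dx.
Compute u'(x) = -3*x**2 - 4*x - 2.
Then u(x)^2 = x**6 + 4*x**5 + 8*x**4 + 4*x**3 - 4*x**2 - 8*x + 4 and u'(x)^2 = 9*x**4 + 24*x**3 + 28*x**2 + 16*x + 4.
Integrate each monomial from 0 to 1 using ∫_0^1 c·x^n dx = c·1^(n+1)/(n+1):
  ∫_0^1 u(x)^2 dx = ∫_0^1 (x^6 + 4*x^5 + 8*x^4 + 4*x^3 - 4*x^2 - 8*x + 4) dx. Term by term:
    ∫_0^1 x^6 dx = 1/7;  ∫_0^1 4*x^5 dx = 2/3;  ∫_0^1 8*x^4 dx = 8/5;
    ∫_0^1 4*x^3 dx = 1;  ∫_0^1 -4*x^2 dx = -4/3;  ∫_0^1 -8*x dx = -4;
    ∫_0^1 4 dx = 4.
  Sum: 1/7 + 2/3 + 8/5 + 1 − 4/3 − 4 + 4 = 218/105.
  ∫_0^1 u'(x)^2 dx = ∫_0^1 (9*x^4 + 24*x^3 + 28*x^2 + 16*x + 4) dx. Term by term:
    ∫_0^1 9*x^4 dx = 9/5;  ∫_0^1 24*x^3 dx = 6;  ∫_0^1 28*x^2 dx = 28/3;
    ∫_0^1 16*x dx = 8;  ∫_0^1 4 dx = 4.
  Sum: 9/5 + 6 + 28/3 + 8 + 4 = 437/15.
Adding: ||u||_{H^1}^2 = 218/105 + 437/15 = 3277/105.


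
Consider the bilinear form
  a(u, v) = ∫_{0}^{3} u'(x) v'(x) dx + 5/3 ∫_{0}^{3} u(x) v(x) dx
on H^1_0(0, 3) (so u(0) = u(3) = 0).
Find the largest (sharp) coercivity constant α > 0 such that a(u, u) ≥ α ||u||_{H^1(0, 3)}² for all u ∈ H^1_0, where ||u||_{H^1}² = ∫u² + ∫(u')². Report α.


α = 1

Coercivity of a(·,·) on H^1_0(0, 3) means a(u, u) ≥ α ||u||_{H^1}² for every u ∈ H^1_0.
The interval has length L = 3, and Poincaré/coercivity depend only on L. Here a(u, u) = ∫(u')² + (5/3)·∫u².
Here c = 5/3 ≥ 1, so a(u,u) = ∫(u')² + c∫u² ≥ ∫(u')² + ∫u² = ||u||_{H^1}², i.e. α = 1 works. No larger α is possible: a(u,u) ≥ α||u||_{H^1}² means (1−α)∫(u')² ≥ (α−c)∫u², and for the modes u_n = sin(nπ(x−x₀)/L) (x₀ the left endpoint) one has ∫u_n²/∫(u_n')² = (L/(nπ))² → 0, so a(u_n,u_n)/||u_n||_{H^1}² → 1. Hence the optimal constant is α = 1.
Therefore α = 1.


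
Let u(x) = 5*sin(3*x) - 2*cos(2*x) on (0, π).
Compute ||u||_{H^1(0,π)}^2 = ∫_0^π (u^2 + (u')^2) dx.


||u||_{H^1(0,π)}^2 = -120 + 135*π

u'(x) = 4*sin(2*x) + 15*cos(3*x).
Expand u² and (u')² and integrate term by term on (0, π), using: for integers n ≥ 1, ∫_0^π sin²(nx) dx = ∫_0^π cos²(nx) dx = π/2; for n ≠ n', ∫_0^π sin(nx)sin(n'x) dx = ∫_0^π cos(nx)cos(n'x) dx = 0; and by product-to-sum, ∫_0^π sin(nx)cos(n'x) dx = ½∫_0^π [sin((n+n')x) + sin((n−n')x)] dx, which is 0 when n+n' is even and 2n/(n²−n'²) when n+n' is odd (it need not vanish on (0, π)).
  u² squared terms: (-2)²·∫cos(2x)² dx = 4·π/2 = 2*π;  (5)²·∫sin(3x)² dx = 25·π/2 = 25*π/2.
  u² cross terms: 2·(-2)·(5)·∫cos(2x)·sin(3x) dx = -20·(6/5) = -24.
  So ∫_0^π u² dx = 2*π + 25*π/2 − 24 = -24 + 29*π/2.
  (u')² squared terms: (4)²·∫sin(2x)² dx = 16·π/2 = 8*π;  (15)²·∫cos(3x)² dx = 225·π/2 = 225*π/2.
  (u')² cross terms: 2·(4)·(15)·∫sin(2x)·cos(3x) dx = 120·(-4/5) = -96.
  So ∫_0^π (u')² dx = 8*π + 225*π/2 − 96 = -96 + 241*π/2.
||u||_{H^1}^2 = (-24 + 29*π/2) + (-96 + 241*π/2) = -120 + 135*π.


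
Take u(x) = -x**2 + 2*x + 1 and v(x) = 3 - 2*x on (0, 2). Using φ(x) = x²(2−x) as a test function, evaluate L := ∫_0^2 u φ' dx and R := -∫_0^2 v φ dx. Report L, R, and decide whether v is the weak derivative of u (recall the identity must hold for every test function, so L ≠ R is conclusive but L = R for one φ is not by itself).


LHS = 8/15, RHS = -4/5. No, v is not the weak derivative of u.

u(x) = -x**2 + 2*x + 1, classical derivative u'(x) = 2 - 2*x.
φ(x) = x²(2−x), so φ'(x) = x*(4 - 3*x).
Note φ(0) = φ(2) = 0, so the boundary term u·φ vanishes.
LHS = ∫_0^2 u(x) φ'(x) dx = ∫_0^2 (3*x^4 - 10*x^3 + 5*x^2 + 4*x) dx. Term by term:
  ∫_0^2 3*x^4 dx = 96/5;  ∫_0^2 -10*x^3 dx = -40;  ∫_0^2 5*x^2 dx = 40/3;
  ∫_0^2 4*x dx = 8.
Sum: 96/5 − 40 + 40/3 + 8 = 8/15.
So LHS = 8/15.
∫_0^2 v(x) φ(x) dx = ∫_0^2 (2*x^4 - 7*x^3 + 6*x^2) dx. Term by term:
  ∫_0^2 2*x^4 dx = 64/5;  ∫_0^2 -7*x^3 dx = -28;  ∫_0^2 6*x^2 dx = 16.
Sum: 64/5 − 28 + 16 = 4/5.
So RHS = -∫_0^2 v(x) φ(x) dx = -4/5.
LHS − RHS = 4/3 ≠ 0, so the identity fails.
(For a valid weak derivative the identity must hold for EVERY test function, in particular this one. The failure shows v is NOT the weak derivative of u.)
Correct weak derivative would be u'(x) = 2 - 2*x.


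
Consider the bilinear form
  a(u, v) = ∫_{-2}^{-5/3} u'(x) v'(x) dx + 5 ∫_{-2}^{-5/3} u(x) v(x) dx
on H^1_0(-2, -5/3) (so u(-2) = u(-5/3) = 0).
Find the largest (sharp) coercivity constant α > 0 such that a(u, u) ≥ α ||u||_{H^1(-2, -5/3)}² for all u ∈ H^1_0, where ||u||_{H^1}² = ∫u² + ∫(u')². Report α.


α = 1

Coercivity of a(·,·) on H^1_0(-2, -5/3) means a(u, u) ≥ α ||u||_{H^1}² for every u ∈ H^1_0.
The interval has length L = 1/3, and Poincaré/coercivity depend only on L. Here a(u, u) = ∫(u')² + (5)·∫u².
Here c = 5 ≥ 1, so a(u,u) = ∫(u')² + c∫u² ≥ ∫(u')² + ∫u² = ||u||_{H^1}², i.e. α = 1 works. No larger α is possible: a(u,u) ≥ α||u||_{H^1}² means (1−α)∫(u')² ≥ (α−c)∫u², and for the modes u_n = sin(nπ(x−x₀)/L) (x₀ the left endpoint) one has ∫u_n²/∫(u_n')² = (L/(nπ))² → 0, so a(u_n,u_n)/||u_n||_{H^1}² → 1. Hence the optimal constant is α = 1.
Therefore α = 1.


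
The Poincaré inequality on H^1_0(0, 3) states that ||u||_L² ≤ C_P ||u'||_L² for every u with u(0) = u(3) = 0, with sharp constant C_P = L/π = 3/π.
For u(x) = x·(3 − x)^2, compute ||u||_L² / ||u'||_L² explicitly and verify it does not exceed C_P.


||u||_L² / ||u'||_L² = 3*sqrt(14)/14 < C_P = 3/π.

u(x) = x·(3 − x)^2, so u'(x) = 3*(x - 3)*(x - 1).
u(x) = x·(3 − x)^2 vanishes at x = 0 and x = 3, so u ∈ H^1_0(0, 3). Differentiate via the product rule and integrate the resulting polynomials term by term.
  ∫_0^3 u² dx = ∫_0^3 (x^6 - 12*x^5 + 54*x^4 - 108*x^3 + 81*x^2) dx. Term by term:
    ∫_0^3 x^6 dx = 2187/7;  ∫_0^3 -12*x^5 dx = -1458;  ∫_0^3 54*x^4 dx = 13122/5;
    ∫_0^3 -108*x^3 dx = -2187;  ∫_0^3 81*x^2 dx = 729.
  Sum: 2187/7 − 1458 + 13122/5 − 2187 + 729 = 729/35.
  ∫_0^3 (u')² dx = ∫_0^3 (9*x^4 - 72*x^3 + 198*x^2 - 216*x + 81) dx. Term by term:
    ∫_0^3 9*x^4 dx = 2187/5;  ∫_0^3 -72*x^3 dx = -1458;  ∫_0^3 198*x^2 dx = 1782;
    ∫_0^3 -216*x dx = -972;  ∫_0^3 81 dx = 243.
  Sum: 2187/5 − 1458 + 1782 − 972 + 243 = 162/5.
∫_0^3 u² dx = 729/35, so ||u||_L² = 27*sqrt(35)/35.
∫_0^3 (u')² dx = 162/5, so ||u'||_L² = 9*sqrt(10)/5.
Ratio ||u||_L² / ||u'||_L² = 3*sqrt(14)/14.
Sharp Poincaré constant on H^1_0(0, 3) is C_P = L/π = 3/π, achieved by sin(π/3·x).
A polynomial bump cannot attain the sharp Poincaré constant (only the first sine eigenfunction does), so the ratio is strictly less than C_P, consistent with ||u||_L² ≤ C_P ||u'||_L².


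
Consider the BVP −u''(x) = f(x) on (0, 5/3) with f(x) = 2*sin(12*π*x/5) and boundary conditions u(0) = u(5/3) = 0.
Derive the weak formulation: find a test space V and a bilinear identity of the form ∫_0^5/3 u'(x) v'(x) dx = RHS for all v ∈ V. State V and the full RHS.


V = H^1_0(0, 5/3) (so v(0) = v(5/3) = 0); weak form: ∫_0^5/3 u'v' dx = ∫_0^5/3 (2*sin(12*π*x/5)) v dx for all v ∈ V.

Multiply both sides by a test function v and integrate from 0 to 5/3:
  ∫_0^5/3 −u''(x) v(x) dx = ∫_0^5/3 f(x) v(x) dx.
Integrate the LHS by parts once:
  ∫_0^5/3 −u'' v dx = −[u'(x) v(x)]_0^5/3 + ∫_0^5/3 u'(x) v'(x) dx.
Thus ∫_0^5/3 u'(x) v'(x) dx = ∫_0^5/3 f(x) v(x) dx + [u'(x) v(x)]_0^5/3.
Choose V so that boundary terms are either known or forced to vanish.
u is Dirichlet: u(0) = u(5/3) = 0. Let V = H^1_0(0, 5/3); then v(0) = v(5/3) = 0, and [u' v]_0^5/3 = 0.
Weak formulation: find u (satisfying any essential BC) such that ∫_0^5/3 u'(x) v'(x) dx = ∫_0^5/3 f v dx for all v ∈ V.
Substituting f(x) = 2*sin(12*π*x/5), the right-hand side is ∫_0^5/3 (2*sin(12*π*x/5)) v dx.


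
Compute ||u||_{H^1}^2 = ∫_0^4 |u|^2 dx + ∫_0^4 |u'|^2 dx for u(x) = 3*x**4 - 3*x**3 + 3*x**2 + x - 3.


||u||_{H^1}^2 = 8369656/21

The H^1 norm (squared) on an interval (0, L) is
  ||u||_{H^1}^2 = ∫_0^L u(x)^2 dx + ∫_0^L u'(x)^2 dx.
Compute u'(x) = 12*x**3 - 9*x**2 + 6*x + 1.
Then u(x)^2 = 9*x**8 - 18*x**7 + 27*x**6 - 12*x**5 - 15*x**4 + 24*x**3 - 17*x**2 - 6*x + 9 and u'(x)^2 = 144*x**6 - 216*x**5 + 225*x**4 - 84*x**3 + 18*x**2 + 12*x + 1.
Integrate each monomial from 0 to 4 using ∫_0^4 c·x^n dx = c·4^(n+1)/(n+1):
  ∫_0^4 u(x)^2 dx = ∫_0^4 (9*x^8 - 18*x^7 + 27*x^6 - 12*x^5 - 15*x^4 + 24*x^3 - 17*x^2 - 6*x + 9) dx. Term by term:
    ∫_0^4 9*x^8 dx = 262144;  ∫_0^4 -18*x^7 dx = -147456;  ∫_0^4 27*x^6 dx = 442368/7;
    ∫_0^4 -12*x^5 dx = -8192;  ∫_0^4 -15*x^4 dx = -3072;  ∫_0^4 24*x^3 dx = 1536;
    ∫_0^4 -17*x^2 dx = -1088/3;  ∫_0^4 -6*x dx = -48;  ∫_0^4 9 dx = 36.
  Sum: 262144 − 147456 + 442368/7 − 8192 − 3072 + 1536 − 1088/3 − 48 + 36 = 3523396/21.
  ∫_0^4 u'(x)^2 dx = ∫_0^4 (144*x^6 - 216*x^5 + 225*x^4 - 84*x^3 + 18*x^2 + 12*x + 1) dx. Term by term:
    ∫_0^4 144*x^6 dx = 2359296/7;  ∫_0^4 -216*x^5 dx = -147456;  ∫_0^4 225*x^4 dx = 46080;
    ∫_0^4 -84*x^3 dx = -5376;  ∫_0^4 18*x^2 dx = 384;  ∫_0^4 12*x dx = 96;
    ∫_0^4 1 dx = 4.
  Sum: 2359296/7 − 147456 + 46080 − 5376 + 384 + 96 + 4 = 1615420/7.
Adding: ||u||_{H^1}^2 = 3523396/21 + 1615420/7 = 8369656/21.


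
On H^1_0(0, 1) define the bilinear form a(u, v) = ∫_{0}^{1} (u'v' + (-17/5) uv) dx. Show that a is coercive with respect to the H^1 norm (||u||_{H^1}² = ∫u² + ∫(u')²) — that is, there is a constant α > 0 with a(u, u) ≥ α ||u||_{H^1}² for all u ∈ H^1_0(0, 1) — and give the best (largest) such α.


α = (-17/5 + π^2)/(1 + π^2)

Coercivity of a(·,·) on H^1_0(0, 1) means a(u, u) ≥ α ||u||_{H^1}² for every u ∈ H^1_0.
The interval has length L = 1, and Poincaré/coercivity depend only on L. Here a(u, u) = ∫(u')² + (-17/5)·∫u².
Here c = -17/5 < 0 with |c| < (π/L)² = π^2, so coercivity still holds. The condition a(u,u) ≥ α||u||_{H^1}² reads (1−α)∫(u')² ≥ (α−c)∫u². Any admissible α is ≤ 1 (rapidly oscillating u have ∫u²/∫(u')² → 0), and α = 1 would force 0 ≥ (1−c)∫u², impossible since c < 1; so 1−α > 0. By the sharp Poincaré inequality on H^1_0 of an interval of length L, ∫(u')² ≥ (π/L)²∫u² with equality for the first sine mode sin(π(x−x₀)/L) (x₀ the left endpoint), so the inequality holds for all u iff (1−α)(π/L)² ≥ α − c, i.e. α ≤ ((π/L)² + c)/((π/L)² + 1) = (1 + c(L/π)²)/(1 + (L/π)²). (Direct route, valid since c ≤ 0: Poincaré gives c∫u² ≥ c(L/π)²∫(u')², so a(u,u) ≥ (1 + c(L/π)²)∫(u')², while ||u||_{H^1}² ≤ (1 + (L/π)²)∫(u')²; dividing yields the same α.) With (π/L)² = π^2 and c = -17/5, the largest admissible constant is α = ((π/L)² + c)/((π/L)² + 1).
Simplifying, α = (-17/5 + π^2)/(1 + π^2).


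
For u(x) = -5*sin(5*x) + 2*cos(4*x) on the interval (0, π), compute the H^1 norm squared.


||u||_{H^1(0,π)}^2 = -3400/9 + 359*π

u'(x) = -8*sin(4*x) - 25*cos(5*x).
Expand u² and (u')² and integrate term by term on (0, π), using: for integers n ≥ 1, ∫_0^π sin²(nx) dx = ∫_0^π cos²(nx) dx = π/2; for n ≠ n', ∫_0^π sin(nx)sin(n'x) dx = ∫_0^π cos(nx)cos(n'x) dx = 0; and by product-to-sum, ∫_0^π sin(nx)cos(n'x) dx = ½∫_0^π [sin((n+n')x) + sin((n−n')x)] dx, which is 0 when n+n' is even and 2n/(n²−n'²) when n+n' is odd (it need not vanish on (0, π)).
  u² squared terms: (-5)²·∫sin(5x)² dx = 25·π/2 = 25*π/2;  (2)²·∫cos(4x)² dx = 4·π/2 = 2*π.
  u² cross terms: 2·(-5)·(2)·∫sin(5x)·cos(4x) dx = -20·(10/9) = -200/9.
  So ∫_0^π u² dx = 25*π/2 + 2*π − 200/9 = -200/9 + 29*π/2.
  (u')² squared terms: (-25)²·∫cos(5x)² dx = 625·π/2 = 625*π/2;  (-8)²·∫sin(4x)² dx = 64·π/2 = 32*π.
  (u')² cross terms: 2·(-25)·(-8)·∫cos(5x)·sin(4x) dx = 400·(-8/9) = -3200/9.
  So ∫_0^π (u')² dx = 625*π/2 + 32*π − 3200/9 = -3200/9 + 689*π/2.
||u||_{H^1}^2 = (-200/9 + 29*π/2) + (-3200/9 + 689*π/2) = -3400/9 + 359*π.


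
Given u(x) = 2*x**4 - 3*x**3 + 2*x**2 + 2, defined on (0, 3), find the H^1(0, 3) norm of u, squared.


||u||_{H^1}^2 = 799149/70

The H^1 norm (squared) on an interval (0, L) is
  ||u||_{H^1}^2 = ∫_0^L u(x)^2 dx + ∫_0^L u'(x)^2 dx.
Compute u'(x) = 8*x**3 - 9*x**2 + 4*x.
Then u(x)^2 = 4*x**8 - 12*x**7 + 17*x**6 - 12*x**5 + 12*x**4 - 12*x**3 + 8*x**2 + 4 and u'(x)^2 = 64*x**6 - 144*x**5 + 145*x**4 - 72*x**3 + 16*x**2.
Integrate each monomial from 0 to 3 using ∫_0^3 c·x^n dx = c·3^(n+1)/(n+1):
  ∫_0^3 u(x)^2 dx = ∫_0^3 (4*x^8 - 12*x^7 + 17*x^6 - 12*x^5 + 12*x^4 - 12*x^3 + 8*x^2 + 4) dx. Term by term:
    ∫_0^3 4*x^8 dx = 8748;  ∫_0^3 -12*x^7 dx = -19683/2;  ∫_0^3 17*x^6 dx = 37179/7;
    ∫_0^3 -12*x^5 dx = -1458;  ∫_0^3 12*x^4 dx = 2916/5;  ∫_0^3 -12*x^3 dx = -243;
    ∫_0^3 8*x^2 dx = 72;  ∫_0^3 4 dx = 12.
  Sum: 8748 − 19683/2 + 37179/7 − 1458 + 2916/5 − 243 + 72 + 12 = 222879/70.
  ∫_0^3 u'(x)^2 dx = ∫_0^3 (64*x^6 - 144*x^5 + 145*x^4 - 72*x^3 + 16*x^2) dx. Term by term:
    ∫_0^3 64*x^6 dx = 139968/7;  ∫_0^3 -144*x^5 dx = -17496;  ∫_0^3 145*x^4 dx = 7047;
    ∫_0^3 -72*x^3 dx = -1458;  ∫_0^3 16*x^2 dx = 144.
  Sum: 139968/7 − 17496 + 7047 − 1458 + 144 = 57627/7.
Adding: ||u||_{H^1}^2 = 222879/70 + 57627/7 = 799149/70.


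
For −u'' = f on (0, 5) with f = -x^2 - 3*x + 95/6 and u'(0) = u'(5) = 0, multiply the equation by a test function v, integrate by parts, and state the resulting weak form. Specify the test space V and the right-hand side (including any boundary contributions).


V = H^1(0, 5) (no boundary constraint on v; u is determined up to an additive constant); weak form: ∫_0^5 u'v' dx = ∫_0^5 (-x^2 - 3*x + 95/6) v dx for all v ∈ V.

Multiply both sides by a test function v and integrate from 0 to 5:
  ∫_0^5 −u''(x) v(x) dx = ∫_0^5 f(x) v(x) dx.
Integrate the LHS by parts once:
  ∫_0^5 −u'' v dx = −[u'(x) v(x)]_0^5 + ∫_0^5 u'(x) v'(x) dx.
Thus ∫_0^5 u'(x) v'(x) dx = ∫_0^5 f(x) v(x) dx + [u'(x) v(x)]_0^5.
Choose V so that boundary terms are either known or forced to vanish.
u has homogeneous Neumann: u'(0) = u'(5) = 0. So [u' v]_0^5 = 0·v(5) − 0·v(0) = 0 for any v; take V = H^1(0, 5).
Weak formulation: find u (satisfying any essential BC) such that ∫_0^5 u'(x) v'(x) dx = ∫_0^5 f v dx for all v ∈ V (homogeneous Neumann, so boundary terms vanish).
Substituting f(x) = -x^2 - 3*x + 95/6, the right-hand side is ∫_0^5 (-x^2 - 3*x + 95/6) v dx.
Compatibility check (pure Neumann): taking v ≡ 1 ∈ V gives 0 = ∫_0^5 f dx + (0) − (0), i.e. ∫_0^5 f dx must equal u'(0) − u'(5) = 0. Indeed ∫_0^5 (-x^2 - 3*x + 95/6) dx = 0, so the data are compatible. The solution is then unique only up to an additive constant (fix it e.g. by requiring ∫_0^5 u dx = 0).


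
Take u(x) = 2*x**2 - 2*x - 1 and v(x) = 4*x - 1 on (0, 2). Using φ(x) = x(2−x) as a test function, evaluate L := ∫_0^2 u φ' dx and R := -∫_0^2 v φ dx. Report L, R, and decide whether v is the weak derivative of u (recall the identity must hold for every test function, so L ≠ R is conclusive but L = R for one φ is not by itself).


LHS = -8/3, RHS = -4. No, v is not the weak derivative of u.

u(x) = 2*x**2 - 2*x - 1, classical derivative u'(x) = 4*x - 2.
φ(x) = x(2−x), so φ'(x) = 2 - 2*x.
Note φ(0) = φ(2) = 0, so the boundary term u·φ vanishes.
LHS = ∫_0^2 u(x) φ'(x) dx = ∫_0^2 (-4*x^3 + 8*x^2 - 2*x - 2) dx. Term by term:
  ∫_0^2 -4*x^3 dx = -16;  ∫_0^2 8*x^2 dx = 64/3;  ∫_0^2 -2*x dx = -4;
  ∫_0^2 -2 dx = -4.
Sum: -16 + 64/3 − 4 − 4 = -8/3.
So LHS = -8/3.
∫_0^2 v(x) φ(x) dx = ∫_0^2 (-4*x^3 + 9*x^2 - 2*x) dx. Term by term:
  ∫_0^2 -4*x^3 dx = -16;  ∫_0^2 9*x^2 dx = 24;  ∫_0^2 -2*x dx = -4.
Sum: -16 + 24 − 4 = 4.
So RHS = -∫_0^2 v(x) φ(x) dx = -4.
LHS − RHS = 4/3 ≠ 0, so the identity fails.
(For a valid weak derivative the identity must hold for EVERY test function, in particular this one. The failure shows v is NOT the weak derivative of u.)
Correct weak derivative would be u'(x) = 4*x - 2.


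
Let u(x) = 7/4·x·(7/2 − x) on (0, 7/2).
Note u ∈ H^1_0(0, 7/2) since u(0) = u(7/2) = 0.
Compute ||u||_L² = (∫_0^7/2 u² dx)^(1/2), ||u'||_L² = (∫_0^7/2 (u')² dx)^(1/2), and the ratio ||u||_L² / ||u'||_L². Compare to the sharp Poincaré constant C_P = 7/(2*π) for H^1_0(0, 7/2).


||u||_L² / ||u'||_L² = 7*sqrt(10)/20 < C_P = 7/(2*π).

u(x) = 7/4·x·(7/2 − x), so u'(x) = 49/8 - 7*x/2.
u(x) = 7/4·x·(7/2 − x) vanishes at x = 0 and x = 7/2, so u ∈ H^1_0(0, 7/2). Differentiate via the product rule and integrate the resulting polynomials term by term.
  ∫_0^7/2 u² dx = ∫_0^7/2 (49*x^4/16 - 343*x^3/16 + 2401*x^2/64) dx. Term by term:
    ∫_0^7/2 49*x^4/16 dx = 823543/2560;  ∫_0^7/2 -343*x^3/16 dx = -823543/1024;  ∫_0^7/2 2401*x^2/64 dx = 823543/1536.
  Sum: 823543/2560 − 823543/1024 + 823543/1536 = 823543/15360.
  ∫_0^7/2 (u')² dx = ∫_0^7/2 (49*x^2/4 - 343*x/8 + 2401/64) dx. Term by term:
    ∫_0^7/2 49*x^2/4 dx = 16807/96;  ∫_0^7/2 -343*x/8 dx = -16807/64;  ∫_0^7/2 2401/64 dx = 16807/128.
  Sum: 16807/96 − 16807/64 + 16807/128 = 16807/384.
∫_0^7/2 u² dx = 823543/15360, so ||u||_L² = 343*sqrt(105)/480.
∫_0^7/2 (u')² dx = 16807/384, so ||u'||_L² = 49*sqrt(42)/48.
Ratio ||u||_L² / ||u'||_L² = 7*sqrt(10)/20.
Sharp Poincaré constant on H^1_0(0, 7/2) is C_P = L/π = 7/(2*π), achieved by sin(2*π/7·x).
A polynomial bump cannot attain the sharp Poincaré constant (only the first sine eigenfunction does), so the ratio is strictly less than C_P, consistent with ||u||_L² ≤ C_P ||u'||_L².


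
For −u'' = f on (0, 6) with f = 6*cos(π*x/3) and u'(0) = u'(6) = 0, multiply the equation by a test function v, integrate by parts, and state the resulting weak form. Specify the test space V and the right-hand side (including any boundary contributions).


V = H^1(0, 6) (no boundary constraint on v; u is determined up to an additive constant); weak form: ∫_0^6 u'v' dx = ∫_0^6 (6*cos(π*x/3)) v dx for all v ∈ V.

Multiply both sides by a test function v and integrate from 0 to 6:
  ∫_0^6 −u''(x) v(x) dx = ∫_0^6 f(x) v(x) dx.
Integrate the LHS by parts once:
  ∫_0^6 −u'' v dx = −[u'(x) v(x)]_0^6 + ∫_0^6 u'(x) v'(x) dx.
Thus ∫_0^6 u'(x) v'(x) dx = ∫_0^6 f(x) v(x) dx + [u'(x) v(x)]_0^6.
Choose V so that boundary terms are either known or forced to vanish.
u has homogeneous Neumann: u'(0) = u'(6) = 0. So [u' v]_0^6 = 0·v(6) − 0·v(0) = 0 for any v; take V = H^1(0, 6).
Weak formulation: find u (satisfying any essential BC) such that ∫_0^6 u'(x) v'(x) dx = ∫_0^6 f v dx for all v ∈ V (homogeneous Neumann, so boundary terms vanish).
Substituting f(x) = 6*cos(π*x/3), the right-hand side is ∫_0^6 (6*cos(π*x/3)) v dx.
Compatibility check (pure Neumann): taking v ≡ 1 ∈ V gives 0 = ∫_0^6 f dx + (0) − (0), i.e. ∫_0^6 f dx must equal u'(0) − u'(6) = 0. Indeed ∫_0^6 (6*cos(π*x/3)) dx = 0, so the data are compatible. The solution is then unique only up to an additive constant (fix it e.g. by requiring ∫_0^6 u dx = 0).


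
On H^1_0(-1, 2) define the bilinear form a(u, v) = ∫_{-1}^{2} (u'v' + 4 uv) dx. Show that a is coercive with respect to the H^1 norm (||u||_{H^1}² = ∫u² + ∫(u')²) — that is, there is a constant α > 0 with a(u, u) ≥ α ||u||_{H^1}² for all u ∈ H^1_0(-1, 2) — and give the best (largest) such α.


α = 1

Coercivity of a(·,·) on H^1_0(-1, 2) means a(u, u) ≥ α ||u||_{H^1}² for every u ∈ H^1_0.
The interval has length L = 3, and Poincaré/coercivity depend only on L. Here a(u, u) = ∫(u')² + (4)·∫u².
Here c = 4 ≥ 1, so a(u,u) = ∫(u')² + c∫u² ≥ ∫(u')² + ∫u² = ||u||_{H^1}², i.e. α = 1 works. No larger α is possible: a(u,u) ≥ α||u||_{H^1}² means (1−α)∫(u')² ≥ (α−c)∫u², and for the modes u_n = sin(nπ(x−x₀)/L) (x₀ the left endpoint) one has ∫u_n²/∫(u_n')² = (L/(nπ))² → 0, so a(u_n,u_n)/||u_n||_{H^1}² → 1. Hence the optimal constant is α = 1.
Therefore α = 1.


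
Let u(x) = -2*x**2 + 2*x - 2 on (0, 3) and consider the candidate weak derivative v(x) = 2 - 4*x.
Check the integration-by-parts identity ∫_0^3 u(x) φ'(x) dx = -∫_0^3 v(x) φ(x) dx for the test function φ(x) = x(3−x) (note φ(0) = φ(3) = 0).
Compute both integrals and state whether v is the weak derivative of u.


LHS = 18, RHS = 18. Yes, v = u' weakly.

u(x) = -2*x**2 + 2*x - 2, classical derivative u'(x) = 2 - 4*x.
φ(x) = x(3−x), so φ'(x) = 3 - 2*x.
Note φ(0) = φ(3) = 0, so the boundary term u·φ vanishes.
LHS = ∫_0^3 u(x) φ'(x) dx = ∫_0^3 (4*x^3 - 10*x^2 + 10*x - 6) dx. Term by term:
  ∫_0^3 4*x^3 dx = 81;  ∫_0^3 -10*x^2 dx = -90;  ∫_0^3 10*x dx = 45;
  ∫_0^3 -6 dx = -18.
Sum: 81 − 90 + 45 − 18 = 18.
So LHS = 18.
∫_0^3 v(x) φ(x) dx = ∫_0^3 (4*x^3 - 14*x^2 + 6*x) dx. Term by term:
  ∫_0^3 4*x^3 dx = 81;  ∫_0^3 -14*x^2 dx = -126;  ∫_0^3 6*x dx = 27.
Sum: 81 − 126 + 27 = -18.
So RHS = -∫_0^3 v(x) φ(x) dx = 18.
LHS = RHS, so the identity holds for this test φ.
Moreover u is smooth here and v(x) = u'(x) = 2 - 4*x pointwise, so the identity holds for every test function. Hence v is the weak derivative of u.


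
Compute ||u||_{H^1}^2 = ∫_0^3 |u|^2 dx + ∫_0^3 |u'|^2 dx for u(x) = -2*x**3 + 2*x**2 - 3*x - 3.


||u||_{H^1}^2 = 80532/35

The H^1 norm (squared) on an interval (0, L) is
  ||u||_{H^1}^2 = ∫_0^L u(x)^2 dx + ∫_0^L u'(x)^2 dx.
Compute u'(x) = -6*x**2 + 4*x - 3.
Then u(x)^2 = 4*x**6 - 8*x**5 + 16*x**4 - 3*x**2 + 18*x + 9 and u'(x)^2 = 36*x**4 - 48*x**3 + 52*x**2 - 24*x + 9.
Integrate each monomial from 0 to 3 using ∫_0^3 c·x^n dx = c·3^(n+1)/(n+1):
  ∫_0^3 u(x)^2 dx = ∫_0^3 (4*x^6 - 8*x^5 + 16*x^4 - 3*x^2 + 18*x + 9) dx. Term by term:
    ∫_0^3 4*x^6 dx = 8748/7;  ∫_0^3 -8*x^5 dx = -972;  ∫_0^3 16*x^4 dx = 3888/5;
    ∫_0^3 -3*x^2 dx = -27;  ∫_0^3 18*x dx = 81;  ∫_0^3 9 dx = 27.
  Sum: 8748/7 − 972 + 3888/5 − 27 + 81 + 27 = 39771/35.
  ∫_0^3 u'(x)^2 dx = ∫_0^3 (36*x^4 - 48*x^3 + 52*x^2 - 24*x + 9) dx. Term by term:
    ∫_0^3 36*x^4 dx = 8748/5;  ∫_0^3 -48*x^3 dx = -972;  ∫_0^3 52*x^2 dx = 468;
    ∫_0^3 -24*x dx = -108;  ∫_0^3 9 dx = 27.
  Sum: 8748/5 − 972 + 468 − 108 + 27 = 5823/5.
Adding: ||u||_{H^1}^2 = 39771/35 + 5823/5 = 80532/35.


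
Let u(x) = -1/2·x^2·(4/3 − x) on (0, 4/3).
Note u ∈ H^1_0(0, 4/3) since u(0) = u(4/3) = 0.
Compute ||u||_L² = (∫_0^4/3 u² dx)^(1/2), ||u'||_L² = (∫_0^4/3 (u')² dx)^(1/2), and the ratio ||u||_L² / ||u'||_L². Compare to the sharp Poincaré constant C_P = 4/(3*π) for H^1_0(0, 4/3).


||u||_L² / ||u'||_L² = 2*sqrt(14)/21 < C_P = 4/(3*π).

u(x) = -1/2·x^2·(4/3 − x), so u'(x) = x*(9*x - 8)/6.
u(x) = -1/2·x^2·(4/3 − x) vanishes at x = 0 and x = 4/3, so u ∈ H^1_0(0, 4/3). Differentiate via the product rule and integrate the resulting polynomials term by term.
  ∫_0^4/3 u² dx = ∫_0^4/3 (x^6/4 - 2*x^5/3 + 4*x^4/9) dx. Term by term:
    ∫_0^4/3 x^6/4 dx = 4096/15309;  ∫_0^4/3 -2*x^5/3 dx = -4096/6561;  ∫_0^4/3 4*x^4/9 dx = 4096/10935.
  Sum: 4096/15309 − 4096/6561 + 4096/10935 = 4096/229635.
  ∫_0^4/3 (u')² dx = ∫_0^4/3 (9*x^4/4 - 4*x^3 + 16*x^2/9) dx. Term by term:
    ∫_0^4/3 9*x^4/4 dx = 256/135;  ∫_0^4/3 -4*x^3 dx = -256/81;  ∫_0^4/3 16*x^2/9 dx = 1024/729.
  Sum: 256/135 − 256/81 + 1024/729 = 512/3645.
∫_0^4/3 u² dx = 4096/229635, so ||u||_L² = 64*sqrt(35)/2835.
∫_0^4/3 (u')² dx = 512/3645, so ||u'||_L² = 16*sqrt(10)/135.
Ratio ||u||_L² / ||u'||_L² = 2*sqrt(14)/21.
Sharp Poincaré constant on H^1_0(0, 4/3) is C_P = L/π = 4/(3*π), achieved by sin(3*π/4·x).
A polynomial bump cannot attain the sharp Poincaré constant (only the first sine eigenfunction does), so the ratio is strictly less than C_P, consistent with ||u||_L² ≤ C_P ||u'||_L².


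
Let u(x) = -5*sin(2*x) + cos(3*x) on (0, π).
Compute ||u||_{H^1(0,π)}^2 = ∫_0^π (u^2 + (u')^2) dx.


||u||_{H^1(0,π)}^2 = 80 + 135*π/2

u'(x) = -3*sin(3*x) - 10*cos(2*x).
Expand u² and (u')² and integrate term by term on (0, π), using: for integers n ≥ 1, ∫_0^π sin²(nx) dx = ∫_0^π cos²(nx) dx = π/2; for n ≠ n', ∫_0^π sin(nx)sin(n'x) dx = ∫_0^π cos(nx)cos(n'x) dx = 0; and by product-to-sum, ∫_0^π sin(nx)cos(n'x) dx = ½∫_0^π [sin((n+n')x) + sin((n−n')x)] dx, which is 0 when n+n' is even and 2n/(n²−n'²) when n+n' is odd (it need not vanish on (0, π)).
  u² squared terms: (-5)²·∫sin(2x)² dx = 25·π/2 = 25*π/2;  (1)²·∫cos(3x)² dx = 1·π/2 = π/2.
  u² cross terms: 2·(-5)·(1)·∫sin(2x)·cos(3x) dx = -10·(-4/5) = 8.
  So ∫_0^π u² dx = 25*π/2 + π/2 + 8 = 8 + 13*π.
  (u')² squared terms: (-10)²·∫cos(2x)² dx = 100·π/2 = 50*π;  (-3)²·∫sin(3x)² dx = 9·π/2 = 9*π/2.
  (u')² cross terms: 2·(-10)·(-3)·∫cos(2x)·sin(3x) dx = 60·(6/5) = 72.
  So ∫_0^π (u')² dx = 50*π + 9*π/2 + 72 = 72 + 109*π/2.
||u||_{H^1}^2 = (8 + 13*π) + (72 + 109*π/2) = 80 + 135*π/2.


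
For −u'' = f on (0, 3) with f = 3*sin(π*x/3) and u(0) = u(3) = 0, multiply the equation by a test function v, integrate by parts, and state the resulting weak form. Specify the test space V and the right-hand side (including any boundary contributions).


V = H^1_0(0, 3) (so v(0) = v(3) = 0); weak form: ∫_0^3 u'v' dx = ∫_0^3 (3*sin(π*x/3)) v dx for all v ∈ V.

Multiply both sides by a test function v and integrate from 0 to 3:
  ∫_0^3 −u''(x) v(x) dx = ∫_0^3 f(x) v(x) dx.
Integrate the LHS by parts once:
  ∫_0^3 −u'' v dx = −[u'(x) v(x)]_0^3 + ∫_0^3 u'(x) v'(x) dx.
Thus ∫_0^3 u'(x) v'(x) dx = ∫_0^3 f(x) v(x) dx + [u'(x) v(x)]_0^3.
Choose V so that boundary terms are either known or forced to vanish.
u is Dirichlet: u(0) = u(3) = 0. Let V = H^1_0(0, 3); then v(0) = v(3) = 0, and [u' v]_0^3 = 0.
Weak formulation: find u (satisfying any essential BC) such that ∫_0^3 u'(x) v'(x) dx = ∫_0^3 f v dx for all v ∈ V.
Substituting f(x) = 3*sin(π*x/3), the right-hand side is ∫_0^3 (3*sin(π*x/3)) v dx.


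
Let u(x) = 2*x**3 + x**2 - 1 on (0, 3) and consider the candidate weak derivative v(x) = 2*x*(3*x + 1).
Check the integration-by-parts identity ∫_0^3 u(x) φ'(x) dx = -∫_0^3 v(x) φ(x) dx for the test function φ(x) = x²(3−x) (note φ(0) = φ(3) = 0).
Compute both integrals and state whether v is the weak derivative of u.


LHS = -1701/10, RHS = -1701/10. Yes, v = u' weakly.

u(x) = 2*x**3 + x**2 - 1, classical derivative u'(x) = 6*x**2 + 2*x.
φ(x) = x²(3−x), so φ'(x) = 3*x*(2 - x).
Note φ(0) = φ(3) = 0, so the boundary term u·φ vanishes.
LHS = ∫_0^3 u(x) φ'(x) dx = ∫_0^3 (-6*x^5 + 9*x^4 + 6*x^3 + 3*x^2 - 6*x) dx. Term by term:
  ∫_0^3 -6*x^5 dx = -729;  ∫_0^3 9*x^4 dx = 2187/5;  ∫_0^3 6*x^3 dx = 243/2;
  ∫_0^3 3*x^2 dx = 27;  ∫_0^3 -6*x dx = -27.
Sum: -729 + 2187/5 + 243/2 + 27 − 27 = -1701/10.
So LHS = -1701/10.
∫_0^3 v(x) φ(x) dx = ∫_0^3 (-6*x^5 + 16*x^4 + 6*x^3) dx. Term by term:
  ∫_0^3 -6*x^5 dx = -729;  ∫_0^3 16*x^4 dx = 3888/5;  ∫_0^3 6*x^3 dx = 243/2.
Sum: -729 + 3888/5 + 243/2 = 1701/10.
So RHS = -∫_0^3 v(x) φ(x) dx = -1701/10.
LHS = RHS, so the identity holds for this test φ.
Moreover u is smooth here and v(x) = u'(x) = 6*x**2 + 2*x pointwise, so the identity holds for every test function. Hence v is the weak derivative of u.


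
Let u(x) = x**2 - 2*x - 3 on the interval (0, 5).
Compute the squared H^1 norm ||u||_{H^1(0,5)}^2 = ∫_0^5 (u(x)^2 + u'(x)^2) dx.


||u||_{H^1}^2 = 595/3

The H^1 norm (squared) on an interval (0, L) is
  ||u||_{H^1}^2 = ∫_0^L u(x)^2 dx + ∫_0^L u'(x)^2 dx.
Compute u'(x) = 2*x - 2.
Then u(x)^2 = x**4 - 4*x**3 - 2*x**2 + 12*x + 9 and u'(x)^2 = 4*x**2 - 8*x + 4.
Integrate each monomial from 0 to 5 using ∫_0^5 c·x^n dx = c·5^(n+1)/(n+1):
  ∫_0^5 u(x)^2 dx = ∫_0^5 (x^4 - 4*x^3 - 2*x^2 + 12*x + 9) dx. Term by term:
    ∫_0^5 x^4 dx = 625;  ∫_0^5 -4*x^3 dx = -625;  ∫_0^5 -2*x^2 dx = -250/3;
    ∫_0^5 12*x dx = 150;  ∫_0^5 9 dx = 45.
  Sum: 625 − 625 − 250/3 + 150 + 45 = 335/3.
  ∫_0^5 u'(x)^2 dx = ∫_0^5 (4*x^2 - 8*x + 4) dx. Term by term:
    ∫_0^5 4*x^2 dx = 500/3;  ∫_0^5 -8*x dx = -100;  ∫_0^5 4 dx = 20.
  Sum: 500/3 − 100 + 20 = 260/3.
Adding: ||u||_{H^1}^2 = 335/3 + 260/3 = 595/3.


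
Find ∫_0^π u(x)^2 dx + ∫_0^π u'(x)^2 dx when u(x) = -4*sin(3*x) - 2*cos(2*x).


||u||_{H^1(0,π)}^2 = 96 + 90*π

u'(x) = 4*sin(2*x) - 12*cos(3*x).
Expand u² and (u')² and integrate term by term on (0, π), using: for integers n ≥ 1, ∫_0^π sin²(nx) dx = ∫_0^π cos²(nx) dx = π/2; for n ≠ n', ∫_0^π sin(nx)sin(n'x) dx = ∫_0^π cos(nx)cos(n'x) dx = 0; and by product-to-sum, ∫_0^π sin(nx)cos(n'x) dx = ½∫_0^π [sin((n+n')x) + sin((n−n')x)] dx, which is 0 when n+n' is even and 2n/(n²−n'²) when n+n' is odd (it need not vanish on (0, π)).
  u² squared terms: (-4)²·∫sin(3x)² dx = 16·π/2 = 8*π;  (-2)²·∫cos(2x)² dx = 4·π/2 = 2*π.
  u² cross terms: 2·(-4)·(-2)·∫sin(3x)·cos(2x) dx = 16·(6/5) = 96/5.
  So ∫_0^π u² dx = 8*π + 2*π + 96/5 = 96/5 + 10*π.
  (u')² squared terms: (-12)²·∫cos(3x)² dx = 144·π/2 = 72*π;  (4)²·∫sin(2x)² dx = 16·π/2 = 8*π.
  (u')² cross terms: 2·(-12)·(4)·∫cos(3x)·sin(2x) dx = -96·(-4/5) = 384/5.
  So ∫_0^π (u')² dx = 72*π + 8*π + 384/5 = 384/5 + 80*π.
||u||_{H^1}^2 = (96/5 + 10*π) + (384/5 + 80*π) = 96 + 90*π.


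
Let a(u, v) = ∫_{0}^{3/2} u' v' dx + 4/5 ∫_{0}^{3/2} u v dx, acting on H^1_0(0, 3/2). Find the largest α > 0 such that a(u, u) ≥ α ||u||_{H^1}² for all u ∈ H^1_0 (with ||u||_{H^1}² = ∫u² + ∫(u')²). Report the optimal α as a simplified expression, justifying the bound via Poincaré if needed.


α = 4*(9 + 5*π^2)/(5*(9 + 4*π^2))

Coercivity of a(·,·) on H^1_0(0, 3/2) means a(u, u) ≥ α ||u||_{H^1}² for every u ∈ H^1_0.
The interval has length L = 3/2, and Poincaré/coercivity depend only on L. Here a(u, u) = ∫(u')² + (4/5)·∫u².
Here 0 < c = 4/5 < 1. The condition a(u,u) ≥ α||u||_{H^1}² reads (1−α)∫(u')² ≥ (α−c)∫u². Any admissible α is ≤ 1 (rapidly oscillating u have ∫u²/∫(u')² → 0), and α = 1 would force 0 ≥ (1−c)∫u², impossible since c < 1; so 1−α > 0. By the sharp Poincaré inequality on H^1_0 of an interval of length L, ∫(u')² ≥ (π/L)²∫u² with equality for the first sine mode sin(π(x−x₀)/L) (x₀ the left endpoint), so the inequality holds for all u iff (1−α)(π/L)² ≥ α − c, i.e. α ≤ ((π/L)² + c)/((π/L)² + 1) = (1 + c(L/π)²)/(1 + (L/π)²). With (π/L)² = 4*π^2/9 and c = 4/5, the largest admissible constant is α = ((π/L)² + c)/((π/L)² + 1).
Simplifying, α = 4*(9 + 5*π^2)/(5*(9 + 4*π^2)).


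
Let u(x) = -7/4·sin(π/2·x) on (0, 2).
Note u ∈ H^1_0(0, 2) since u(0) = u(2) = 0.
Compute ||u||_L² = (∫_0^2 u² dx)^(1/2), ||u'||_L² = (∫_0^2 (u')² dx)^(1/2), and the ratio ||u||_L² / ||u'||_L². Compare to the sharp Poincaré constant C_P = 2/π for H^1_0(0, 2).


||u||_L² / ||u'||_L² = 2/π = C_P.

u(x) = -7/4·sin(π/2·x), so u'(x) = -7*π*cos(π*x/2)/8.
Writing u(x) = A·sin(kπx/L) with A = -7/4 and k = 1, use ∫_0^L sin²(kπx/L) dx = L/2 and ∫_0^L cos²(kπx/L) dx = L/2.
u² = 49/16·sin²(π/2·x) and (u')² = 49*π^2/64·cos²(π/2·x), and each of sin², cos² integrates to L/2 = 1 over (0, 2).
∫_0^2 u² dx = 49/16, so ||u||_L² = 7/4.
∫_0^2 (u')² dx = 49*π^2/64, so ||u'||_L² = 7*π/8.
Ratio ||u||_L² / ||u'||_L² = 2/π.
Sharp Poincaré constant on H^1_0(0, 2) is C_P = L/π = 2/π, achieved by sin(π/2·x).
This is the k = 1 eigenfunction (up to amplitude), so the ratio equals the sharp Poincaré constant exactly.


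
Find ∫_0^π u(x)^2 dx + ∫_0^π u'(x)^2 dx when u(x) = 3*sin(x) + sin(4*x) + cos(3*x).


||u||_{H^1(0,π)}^2 = 160/7 + 45*π/2

u'(x) = -3*sin(3*x) + 3*cos(x) + 4*cos(4*x).
Expand u² and (u')² and integrate term by term on (0, π), using: for integers n ≥ 1, ∫_0^π sin²(nx) dx = ∫_0^π cos²(nx) dx = π/2; for n ≠ n', ∫_0^π sin(nx)sin(n'x) dx = ∫_0^π cos(nx)cos(n'x) dx = 0; and by product-to-sum, ∫_0^π sin(nx)cos(n'x) dx = ½∫_0^π [sin((n+n')x) + sin((n−n')x)] dx, which is 0 when n+n' is even and 2n/(n²−n'²) when n+n' is odd (it need not vanish on (0, π)).
  u² squared terms: (3)²·∫sin(x)² dx = 9·π/2 = 9*π/2;  (1)²·∫cos(3x)² dx = 1·π/2 = π/2;  (1)²·∫sin(4x)² dx = 1·π/2 = π/2.
  u² cross terms: 2·(3)·(1)·∫sin(x)·cos(3x) dx = 6·(0) = 0;  2·(3)·(1)·∫sin(x)·sin(4x) dx = 6·(0) = 0;  2·(1)·(1)·∫cos(3x)·sin(4x) dx = 2·(8/7) = 16/7.
  So ∫_0^π u² dx = 9*π/2 + π/2 + π/2 + 0 + 0 + 16/7 = 16/7 + 11*π/2.
  (u')² squared terms: (-3)²·∫sin(3x)² dx = 9·π/2 = 9*π/2;  (3)²·∫cos(x)² dx = 9·π/2 = 9*π/2;  (4)²·∫cos(4x)² dx = 16·π/2 = 8*π.
  (u')² cross terms: 2·(-3)·(3)·∫sin(3x)·cos(x) dx = -18·(0) = 0;  2·(-3)·(4)·∫sin(3x)·cos(4x) dx = -24·(-6/7) = 144/7;  2·(3)·(4)·∫cos(x)·cos(4x) dx = 24·(0) = 0.
  So ∫_0^π (u')² dx = 9*π/2 + 9*π/2 + 8*π + 0 + 144/7 + 0 = 144/7 + 17*π.
||u||_{H^1}^2 = (16/7 + 11*π/2) + (144/7 + 17*π) = 160/7 + 45*π/2.


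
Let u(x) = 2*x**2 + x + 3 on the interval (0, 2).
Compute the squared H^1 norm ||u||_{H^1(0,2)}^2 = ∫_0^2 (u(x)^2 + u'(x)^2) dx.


||u||_{H^1}^2 = 2504/15

The H^1 norm (squared) on an interval (0, L) is
  ||u||_{H^1}^2 = ∫_0^L u(x)^2 dx + ∫_0^L u'(x)^2 dx.
Compute u'(x) = 4*x + 1.
Then u(x)^2 = 4*x**4 + 4*x**3 + 13*x**2 + 6*x + 9 and u'(x)^2 = 16*x**2 + 8*x + 1.
Integrate each monomial from 0 to 2 using ∫_0^2 c·x^n dx = c·2^(n+1)/(n+1):
  ∫_0^2 u(x)^2 dx = ∫_0^2 (4*x^4 + 4*x^3 + 13*x^2 + 6*x + 9) dx. Term by term:
    ∫_0^2 4*x^4 dx = 128/5;  ∫_0^2 4*x^3 dx = 16;  ∫_0^2 13*x^2 dx = 104/3;
    ∫_0^2 6*x dx = 12;  ∫_0^2 9 dx = 18.
  Sum: 128/5 + 16 + 104/3 + 12 + 18 = 1594/15.
  ∫_0^2 u'(x)^2 dx = ∫_0^2 (16*x^2 + 8*x + 1) dx. Term by term:
    ∫_0^2 16*x^2 dx = 128/3;  ∫_0^2 8*x dx = 16;  ∫_0^2 1 dx = 2.
  Sum: 128/3 + 16 + 2 = 182/3.
Adding: ||u||_{H^1}^2 = 1594/15 + 182/3 = 2504/15.
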